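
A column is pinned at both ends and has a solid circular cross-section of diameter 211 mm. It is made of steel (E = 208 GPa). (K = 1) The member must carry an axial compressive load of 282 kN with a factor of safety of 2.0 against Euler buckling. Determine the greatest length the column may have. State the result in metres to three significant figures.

I = πd⁴/64 = π×211⁴/64 = 9.730×10^7 mm⁴
I = 9.730×10^-5 m⁴
Required critical load P_cr = n·P = 2.0 × 282 = 564.0 kN = 5.640×10^5 N
From P_cr = π²EI/(K·L)²:  L = (1/K)·√(π²EI/P_cr) = (1/1)·√(π²×2.08×10^11×9.730×10^-5/5.640×10^5)
L = 18.8 m

L_max ≈ 18.8 m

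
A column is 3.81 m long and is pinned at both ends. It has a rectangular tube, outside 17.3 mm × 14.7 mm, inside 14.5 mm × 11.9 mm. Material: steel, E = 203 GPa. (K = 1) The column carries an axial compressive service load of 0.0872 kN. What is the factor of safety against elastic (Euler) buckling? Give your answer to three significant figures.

n ≈ 4.03

Weak-axis I_min = (h_o·b_o³ − h_i·b_i³)/12 with b_o = 14.7, b_i = 11.90 mm (shorter outer/inner sides).
I_min = (17.3×14.7³ − 14.50×11.90³)/12 = 2.543×10^3 mm⁴
I = 2.543×10^3 mm⁴ = 2.543×10^-9 m⁴
Effective length L_e = K·L = 1 × 3.81 = 3.810 m
P_cr = π²EI / L_e² = π² × 203×10⁹ × 2.543×10^-9 / 3.810² = 351.0 N
Factor of safety n = P_cr / P = 0.35102 / 0.0872 = 4.03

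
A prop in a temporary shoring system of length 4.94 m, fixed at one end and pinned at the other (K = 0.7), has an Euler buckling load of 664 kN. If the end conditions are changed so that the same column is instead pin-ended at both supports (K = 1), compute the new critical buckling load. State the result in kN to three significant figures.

P_cr ≈ 325 kN

P_cr ∝ 1/K², so P_cr,new = P_cr,old × (K_old/K_new)² = 664 × (0.7/1)²
= 664 × 0.4900 = 325 kN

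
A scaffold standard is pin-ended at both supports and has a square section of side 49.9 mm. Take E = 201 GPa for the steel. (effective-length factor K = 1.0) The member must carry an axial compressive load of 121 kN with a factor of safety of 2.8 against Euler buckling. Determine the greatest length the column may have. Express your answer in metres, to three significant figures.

I = a⁴/12 = 49.9⁴/12 = 5.167×10^5 mm⁴
I = 5.167×10^-7 m⁴
Required critical load P_cr = n·P = 2.8 × 121 = 338.8 kN = 3.388×10^5 N
From P_cr = π²EI/(K·L)²:  L = (1/K)·√(π²EI/P_cr) = (1/1)·√(π²×2.01×10^11×5.167×10^-7/3.388×10^5)
L = 1.74 m

L_max ≈ 1.74 m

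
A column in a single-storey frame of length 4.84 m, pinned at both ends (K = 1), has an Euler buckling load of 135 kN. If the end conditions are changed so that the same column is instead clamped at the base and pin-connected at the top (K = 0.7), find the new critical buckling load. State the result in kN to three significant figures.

P_cr ≈ 276 kN

P_cr ∝ 1/K², so P_cr,new = P_cr,old × (K_old/K_new)² = 135 × (1/0.7)²
= 135 × 2.041 = 276 kN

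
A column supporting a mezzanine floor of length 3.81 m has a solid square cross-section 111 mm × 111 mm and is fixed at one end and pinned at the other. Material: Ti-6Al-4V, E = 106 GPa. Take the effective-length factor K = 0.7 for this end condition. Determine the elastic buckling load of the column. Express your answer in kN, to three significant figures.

P_cr ≈ 1860 kN

I = a⁴/12 = 111⁴/12 = 1.265×10^7 mm⁴
I = 1.265×10^7 mm⁴ = 1.265×10^-5 m⁴
Effective length L_e = K·L = 0.7 × 3.81 = 2.667 m
P_cr = π²EI / L_e² = π² × 106×10⁹ × 1.265×10^-5 / 2.667² = 1.861×10^6 N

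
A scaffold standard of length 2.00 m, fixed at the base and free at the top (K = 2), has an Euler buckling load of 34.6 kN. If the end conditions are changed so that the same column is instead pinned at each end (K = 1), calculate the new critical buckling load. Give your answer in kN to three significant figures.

P_cr ∝ 1/K², so P_cr,new = P_cr,old × (K_old/K_new)² = 34.6 × (2/1)²
= 34.6 × 4.000 = 138 kN

P_cr ≈ 138 kN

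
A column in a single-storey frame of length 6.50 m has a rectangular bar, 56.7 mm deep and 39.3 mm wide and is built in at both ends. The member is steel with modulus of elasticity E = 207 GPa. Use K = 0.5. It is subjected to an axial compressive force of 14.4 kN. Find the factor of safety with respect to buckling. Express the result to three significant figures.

n ≈ 3.85

Buckling occurs about the weak axis: I_min = h·b³/12 with b = 39.3 mm (the shorter side).
I_min = 56.7×39.3³/12 = 2.868×10^5 mm⁴
I = 2.868×10^5 mm⁴ = 2.868×10^-7 m⁴
Effective length L_e = K·L = 0.5 × 6.50 = 3.250 m
P_cr = π²EI / L_e² = π² × 207×10⁹ × 2.868×10^-7 / 3.250² = 5.547×10^4 N
Factor of safety n = P_cr / P = 55.473 / 14.4 = 3.85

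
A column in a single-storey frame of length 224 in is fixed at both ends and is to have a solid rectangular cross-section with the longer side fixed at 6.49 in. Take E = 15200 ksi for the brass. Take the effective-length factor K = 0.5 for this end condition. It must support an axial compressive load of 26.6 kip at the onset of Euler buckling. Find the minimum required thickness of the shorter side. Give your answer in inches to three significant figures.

L_e = K·L = 0.5 × 224 = 112.0 in
Required I = P_cr·L_e²/(π²E) = 2.660×10^4 × 112.0² / (π² × 1.52×10^7) = 2.224 in⁴
Rectangle, weak axis: I_min = h·b³/12 with h = 6.49 in fixed  ⇒  b = (12I/h)^(1/3) = 1.60 in

b ≈ 1.60 in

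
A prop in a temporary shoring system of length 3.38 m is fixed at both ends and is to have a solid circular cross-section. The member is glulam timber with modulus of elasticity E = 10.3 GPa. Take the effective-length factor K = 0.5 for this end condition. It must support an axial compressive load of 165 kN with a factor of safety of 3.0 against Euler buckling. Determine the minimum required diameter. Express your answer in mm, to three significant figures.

d ≈ 130 mm

Required P_cr = n·P = 3.0 × 165 = 495.0 kN
L_e = K·L = 0.5 × 3.38 = 1.690 m
Required I = P_cr·L_e²/(π²E) = 4.950×10^5 × 1.690² / (π² × 1.03×10^10) = 1.391×10^-5 m⁴
I_req = 1.391×10^7 mm⁴
Solid circle: I = πd⁴/64  ⇒  d = (64I/π)^(1/4) = (64×1.391×10^7/π)^(1/4) = 130 mm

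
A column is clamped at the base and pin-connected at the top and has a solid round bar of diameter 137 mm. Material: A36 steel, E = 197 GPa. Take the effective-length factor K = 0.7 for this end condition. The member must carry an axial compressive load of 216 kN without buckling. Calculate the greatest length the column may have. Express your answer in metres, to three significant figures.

I = πd⁴/64 = π×137⁴/64 = 1.729×10^7 mm⁴
I = 1.729×10^-5 m⁴
At the buckling limit P_cr = P = 2.160×10^5 N
From P_cr = π²EI/(K·L)²:  L = (1/K)·√(π²EI/P_cr) = (1/0.7)·√(π²×1.97×10^11×1.729×10^-5/2.160×10^5)
L = 17.8 m

L_max ≈ 17.8 m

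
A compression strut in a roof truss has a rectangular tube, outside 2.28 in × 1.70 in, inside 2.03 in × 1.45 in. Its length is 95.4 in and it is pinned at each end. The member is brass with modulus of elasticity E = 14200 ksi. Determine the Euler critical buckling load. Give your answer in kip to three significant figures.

Weak-axis I_min = (h_o·b_o³ − h_i·b_i³)/12 with b_o = 1.70, b_i = 1.450 in (shorter outer/inner sides).
I_min = (2.28×1.70³ − 2.030×1.450³)/12 = 0.4177 in⁴
Effective length L_e = K·L = 1 × 95.4 = 95.40 in
P_cr = π²EI / L_e² = π² × 14200×10³ × 0.4177 / 95.40² = 6.433×10^3 lb

P_cr ≈ 6.43 kip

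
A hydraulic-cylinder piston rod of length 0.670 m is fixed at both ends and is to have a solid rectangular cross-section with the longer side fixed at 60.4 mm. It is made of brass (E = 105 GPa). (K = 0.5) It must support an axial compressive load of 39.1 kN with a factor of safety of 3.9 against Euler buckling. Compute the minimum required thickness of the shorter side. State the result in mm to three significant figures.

Required P_cr = n·P = 3.9 × 39.1 = 152.5 kN
L_e = K·L = 0.5 × 0.670 = 0.3350 m
Required I = P_cr·L_e²/(π²E) = 1.525×10^5 × 0.3350² / (π² × 1.05×10^11) = 1.651×10^-8 m⁴
I_req = 1.651×10^4 mm⁴
Rectangle, weak axis: I_min = h·b³/12 with h = 60.4 mm fixed  ⇒  b = (12I/h)^(1/3) = 14.9 mm

b ≈ 14.9 mm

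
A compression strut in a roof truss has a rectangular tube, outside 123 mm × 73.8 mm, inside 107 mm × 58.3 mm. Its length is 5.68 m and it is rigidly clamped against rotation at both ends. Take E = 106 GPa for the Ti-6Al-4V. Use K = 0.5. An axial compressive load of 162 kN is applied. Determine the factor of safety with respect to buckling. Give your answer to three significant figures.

Weak-axis I_min = (h_o·b_o³ − h_i·b_i³)/12 with b_o = 73.8, b_i = 58.30 mm (shorter outer/inner sides).
I_min = (123×73.8³ − 107.0×58.30³)/12 = 2.353×10^6 mm⁴
I = 2.353×10^6 mm⁴ = 2.353×10^-6 m⁴
Effective length L_e = K·L = 0.5 × 5.68 = 2.840 m
P_cr = π²EI / L_e² = π² × 106×10⁹ × 2.353×10^-6 / 2.840² = 3.052×10^5 N
Factor of safety n = P_cr / P = 305.21 / 162 = 1.88

n ≈ 1.88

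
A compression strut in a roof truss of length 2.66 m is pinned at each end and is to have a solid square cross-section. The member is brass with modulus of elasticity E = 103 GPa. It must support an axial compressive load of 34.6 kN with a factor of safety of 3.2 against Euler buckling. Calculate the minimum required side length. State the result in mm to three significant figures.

a ≈ 55.1 mm

Required P_cr = n·P = 3.2 × 34.6 = 110.7 kN
L_e = K·L = 1 × 2.66 = 2.660 m
Required I = P_cr·L_e²/(π²E) = 1.107×10^5 × 2.660² / (π² × 1.03×10^11) = 7.706×10^-7 m⁴
I_req = 7.706×10^5 mm⁴
Solid square: I = a⁴/12  ⇒  a = (12I)^(1/4) = (12×7.706×10^5)^(1/4) = 55.1 mm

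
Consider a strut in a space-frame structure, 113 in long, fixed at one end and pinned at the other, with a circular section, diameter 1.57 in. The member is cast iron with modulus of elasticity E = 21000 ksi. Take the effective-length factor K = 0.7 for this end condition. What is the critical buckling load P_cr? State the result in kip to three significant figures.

I = πd⁴/64 = π×1.57⁴/64 = 0.2982 in⁴
Effective length L_e = K·L = 0.7 × 113 = 79.10 in
P_cr = π²EI / L_e² = π² × 21000×10³ × 0.2982 / 79.10² = 9.879×10^3 lb

P_cr ≈ 9.88 kip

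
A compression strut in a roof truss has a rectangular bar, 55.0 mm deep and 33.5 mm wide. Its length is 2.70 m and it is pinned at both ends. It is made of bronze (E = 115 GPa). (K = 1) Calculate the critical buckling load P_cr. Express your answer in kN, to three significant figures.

P_cr ≈ 26.8 kN

Buckling occurs about the weak axis: I_min = h·b³/12 with b = 33.5 mm (the shorter side).
I_min = 55.0×33.5³/12 = 1.723×10^5 mm⁴
I = 1.723×10^5 mm⁴ = 1.723×10^-7 m⁴
Effective length L_e = K·L = 1 × 2.70 = 2.700 m
P_cr = π²EI / L_e² = π² × 115×10⁹ × 1.723×10^-7 / 2.700² = 2.683×10^4 N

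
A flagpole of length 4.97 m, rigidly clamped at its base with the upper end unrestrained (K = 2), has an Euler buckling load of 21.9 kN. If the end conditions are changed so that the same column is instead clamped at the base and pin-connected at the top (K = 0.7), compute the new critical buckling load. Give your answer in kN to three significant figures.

P_cr ≈ 179 kN

P_cr ∝ 1/K², so P_cr,new = P_cr,old × (K_old/K_new)² = 21.9 × (2/0.7)²
= 21.9 × 8.163 = 179 kN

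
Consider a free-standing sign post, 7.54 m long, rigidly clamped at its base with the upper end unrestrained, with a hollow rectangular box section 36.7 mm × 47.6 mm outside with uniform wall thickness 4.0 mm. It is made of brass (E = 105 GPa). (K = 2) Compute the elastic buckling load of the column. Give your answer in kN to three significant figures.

Inner dimensions: h_i = 47.6 − 2×4.0 = 39.60 mm, b_i = 36.7 − 2×4.0 = 28.70 mm
Weak-axis I_min = (h_o·b_o³ − h_i·b_i³)/12 with b_o = 36.7, b_i = 28.70 mm (shorter outer/inner sides).
I_min = (47.6×36.7³ − 39.60×28.70³)/12 = 1.181×10^5 mm⁴
I = 1.181×10^5 mm⁴ = 1.181×10^-7 m⁴
Effective length L_e = K·L = 2 × 7.54 = 15.08 m
P_cr = π²EI / L_e² = π² × 105×10⁹ × 1.181×10^-7 / 15.08² = 538.0 N

P_cr ≈ 0.538 kN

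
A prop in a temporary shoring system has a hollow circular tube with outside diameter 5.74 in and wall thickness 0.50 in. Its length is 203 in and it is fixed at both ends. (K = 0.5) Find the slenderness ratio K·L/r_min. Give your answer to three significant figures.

Inner diameter d_i = 5.74 − 2×0.50 = 4.740 in
I = π(d_o⁴ − d_i⁴)/64 = π(5.74⁴ − 4.740⁴)/64 = 28.51 in⁴
A = 8.231 in²;  r_min = √(I/A) = √(28.51/8.231) = 1.861 in
L_e = K·L = 0.5 × 203 = 101.5 in
λ = L_e / r_min = 101.50 / 1.861 = 54.5

λ ≈ 54.5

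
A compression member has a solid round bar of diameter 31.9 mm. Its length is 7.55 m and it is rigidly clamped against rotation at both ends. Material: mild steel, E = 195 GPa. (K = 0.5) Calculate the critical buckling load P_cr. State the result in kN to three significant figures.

I = πd⁴/64 = π×31.9⁴/64 = 5.083×10^4 mm⁴
I = 5.083×10^4 mm⁴ = 5.083×10^-8 m⁴
Effective length L_e = K·L = 0.5 × 7.55 = 3.775 m
P_cr = π²EI / L_e² = π² × 195×10⁹ × 5.083×10^-8 / 3.775² = 6.865×10^3 N

P_cr ≈ 6.86 kN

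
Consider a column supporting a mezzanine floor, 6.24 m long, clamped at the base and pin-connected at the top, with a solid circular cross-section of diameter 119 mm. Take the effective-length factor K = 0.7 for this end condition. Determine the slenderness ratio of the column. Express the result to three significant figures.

λ ≈ 147

I = πd⁴/64 = π×119⁴/64 = 9.844×10^6 mm⁴
A = 1.112×10^4 mm²;  r_min = √(I/A) = √(9.844×10^6/1.112×10^4) = 29.75 mm
L_e = K·L = 0.7 × 6.24 m = 4.368 m = 4368.0 mm
λ = L_e / r_min = 4368.0 / 29.75 = 147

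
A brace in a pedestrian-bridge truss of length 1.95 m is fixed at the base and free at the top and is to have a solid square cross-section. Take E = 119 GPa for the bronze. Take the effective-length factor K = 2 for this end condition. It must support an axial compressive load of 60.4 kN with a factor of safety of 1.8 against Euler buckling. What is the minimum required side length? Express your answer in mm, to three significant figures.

Required P_cr = n·P = 1.8 × 60.4 = 108.7 kN
L_e = K·L = 2 × 1.95 = 3.900 m
Required I = P_cr·L_e²/(π²E) = 1.087×10^5 × 3.900² / (π² × 1.19×10^11) = 1.408×10^-6 m⁴
I_req = 1.408×10^6 mm⁴
Solid square: I = a⁴/12  ⇒  a = (12I)^(1/4) = (12×1.408×10^6)^(1/4) = 64.1 mm

a ≈ 64.1 mm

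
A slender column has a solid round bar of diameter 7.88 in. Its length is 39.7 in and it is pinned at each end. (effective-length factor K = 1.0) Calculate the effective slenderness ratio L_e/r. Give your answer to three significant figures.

λ ≈ 20.2

For a solid circle r = d/4 = 7.88/4 = 1.970 in
L_e = K·L = 1 × 39.7 = 39.70 in
λ = L_e / r_min = 39.700 / 1.970 = 20.2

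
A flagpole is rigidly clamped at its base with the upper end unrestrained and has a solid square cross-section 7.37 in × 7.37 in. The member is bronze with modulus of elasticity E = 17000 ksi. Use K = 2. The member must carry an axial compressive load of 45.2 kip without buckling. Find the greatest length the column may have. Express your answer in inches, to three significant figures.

L_max ≈ 478 in

I = a⁴/12 = 7.37⁴/12 = 245.9 in⁴
At the buckling limit P_cr = P = 4.520×10^4 lb
From P_cr = π²EI/(K·L)²:  L = (1/K)·√(π²EI/P_cr) = (1/2)·√(π²×1.70×10^7×245.9/4.520×10^4)
L = 478 in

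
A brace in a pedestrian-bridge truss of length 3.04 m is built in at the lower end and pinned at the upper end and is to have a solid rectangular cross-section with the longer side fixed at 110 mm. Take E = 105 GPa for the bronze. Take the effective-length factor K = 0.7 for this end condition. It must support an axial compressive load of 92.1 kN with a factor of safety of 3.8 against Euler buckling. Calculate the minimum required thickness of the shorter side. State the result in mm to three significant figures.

b ≈ 55.1 mm

Required P_cr = n·P = 3.8 × 92.1 = 350.0 kN
L_e = K·L = 0.7 × 3.04 = 2.128 m
Required I = P_cr·L_e²/(π²E) = 3.500×10^5 × 2.128² / (π² × 1.05×10^11) = 1.529×10^-6 m⁴
I_req = 1.529×10^6 mm⁴
Rectangle, weak axis: I_min = h·b³/12 with h = 110 mm fixed  ⇒  b = (12I/h)^(1/3) = 55.1 mm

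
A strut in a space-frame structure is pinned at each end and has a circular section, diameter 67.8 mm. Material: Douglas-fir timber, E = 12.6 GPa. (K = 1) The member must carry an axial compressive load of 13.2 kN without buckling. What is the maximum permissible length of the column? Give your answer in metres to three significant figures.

L_max ≈ 3.13 m

I = πd⁴/64 = π×67.8⁴/64 = 1.037×10^6 mm⁴
I = 1.037×10^-6 m⁴
At the buckling limit P_cr = P = 1.320×10^4 N
From P_cr = π²EI/(K·L)²:  L = (1/K)·√(π²EI/P_cr) = (1/1)·√(π²×1.26×10^10×1.037×10^-6/1.320×10^4)
L = 3.13 m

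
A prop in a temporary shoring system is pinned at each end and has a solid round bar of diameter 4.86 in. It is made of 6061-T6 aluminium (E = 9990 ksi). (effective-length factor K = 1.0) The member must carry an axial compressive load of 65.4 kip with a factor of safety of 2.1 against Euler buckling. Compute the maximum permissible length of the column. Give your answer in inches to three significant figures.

L_max ≈ 140 in

I = πd⁴/64 = π×4.86⁴/64 = 27.39 in⁴
Required critical load P_cr = n·P = 2.1 × 65.4 = 137.3 kip = 1.373×10^5 lb
From P_cr = π²EI/(K·L)²:  L = (1/K)·√(π²EI/P_cr) = (1/1)·√(π²×9.99×10^6×27.39/1.373×10^5)
L = 140 in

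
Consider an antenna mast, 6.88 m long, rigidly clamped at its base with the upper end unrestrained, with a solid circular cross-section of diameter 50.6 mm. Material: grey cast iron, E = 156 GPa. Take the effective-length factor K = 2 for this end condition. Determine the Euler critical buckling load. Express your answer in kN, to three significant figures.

P_cr ≈ 2.62 kN

I = πd⁴/64 = π×50.6⁴/64 = 3.218×10^5 mm⁴
I = 3.218×10^5 mm⁴ = 3.218×10^-7 m⁴
Effective length L_e = K·L = 2 × 6.88 = 13.76 m
P_cr = π²EI / L_e² = π² × 156×10⁹ × 3.218×10^-7 / 13.76² = 2.617×10^3 N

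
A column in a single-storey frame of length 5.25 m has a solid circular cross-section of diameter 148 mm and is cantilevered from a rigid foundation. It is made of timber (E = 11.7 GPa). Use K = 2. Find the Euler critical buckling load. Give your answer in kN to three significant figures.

P_cr ≈ 24.7 kN

I = πd⁴/64 = π×148⁴/64 = 2.355×10^7 mm⁴
I = 2.355×10^7 mm⁴ = 2.355×10^-5 m⁴
Effective length L_e = K·L = 2 × 5.25 = 10.50 m
P_cr = π²EI / L_e² = π² × 11.7×10⁹ × 2.355×10^-5 / 10.50² = 2.467×10^4 N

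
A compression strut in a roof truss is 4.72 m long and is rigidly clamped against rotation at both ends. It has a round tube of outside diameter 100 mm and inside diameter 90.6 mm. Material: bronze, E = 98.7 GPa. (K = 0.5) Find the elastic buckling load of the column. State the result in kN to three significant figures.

P_cr ≈ 280 kN

d_o = 100 mm, d_i = 90.6 mm
I = π(d_o⁴ − d_i⁴)/64 = π(100⁴ − 90.60⁴)/64 = 1.601×10^6 mm⁴
I = 1.601×10^6 mm⁴ = 1.601×10^-6 m⁴
Effective length L_e = K·L = 0.5 × 4.72 = 2.360 m
P_cr = π²EI / L_e² = π² × 98.7×10⁹ × 1.601×10^-6 / 2.360² = 2.801×10^5 N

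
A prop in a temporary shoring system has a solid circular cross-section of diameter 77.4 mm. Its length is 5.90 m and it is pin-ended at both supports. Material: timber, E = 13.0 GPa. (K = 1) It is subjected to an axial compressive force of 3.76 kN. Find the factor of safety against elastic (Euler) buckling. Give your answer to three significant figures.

n ≈ 1.73

I = πd⁴/64 = π×77.4⁴/64 = 1.762×10^6 mm⁴
I = 1.762×10^6 mm⁴ = 1.762×10^-6 m⁴
Effective length L_e = K·L = 1 × 5.90 = 5.900 m
P_cr = π²EI / L_e² = π² × 13.0×10⁹ × 1.762×10^-6 / 5.900² = 6.493×10^3 N
Factor of safety n = P_cr / P = 6.4934 / 3.76 = 1.73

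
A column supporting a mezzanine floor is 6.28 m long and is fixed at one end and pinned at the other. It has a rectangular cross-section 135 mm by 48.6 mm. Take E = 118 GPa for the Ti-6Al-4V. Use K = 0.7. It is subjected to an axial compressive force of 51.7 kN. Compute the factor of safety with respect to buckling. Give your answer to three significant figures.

Buckling occurs about the weak axis: I_min = h·b³/12 with b = 48.6 mm (the shorter side).
I_min = 135×48.6³/12 = 1.291×10^6 mm⁴
I = 1.291×10^6 mm⁴ = 1.291×10^-6 m⁴
Effective length L_e = K·L = 0.7 × 6.28 = 4.396 m
P_cr = π²EI / L_e² = π² × 118×10⁹ × 1.291×10^-6 / 4.396² = 7.783×10^4 N
Factor of safety n = P_cr / P = 77.827 / 51.7 = 1.51

n ≈ 1.51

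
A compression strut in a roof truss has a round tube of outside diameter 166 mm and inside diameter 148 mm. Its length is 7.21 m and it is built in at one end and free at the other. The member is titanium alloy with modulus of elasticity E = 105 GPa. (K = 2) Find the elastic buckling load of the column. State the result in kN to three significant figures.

d_o = 166 mm, d_i = 148 mm
I = π(d_o⁴ − d_i⁴)/64 = π(166⁴ − 148.0⁴)/64 = 1.372×10^7 mm⁴
I = 1.372×10^7 mm⁴ = 1.372×10^-5 m⁴
Effective length L_e = K·L = 2 × 7.21 = 14.42 m
P_cr = π²EI / L_e² = π² × 105×10⁹ × 1.372×10^-5 / 14.42² = 6.839×10^4 N

P_cr ≈ 68.4 kN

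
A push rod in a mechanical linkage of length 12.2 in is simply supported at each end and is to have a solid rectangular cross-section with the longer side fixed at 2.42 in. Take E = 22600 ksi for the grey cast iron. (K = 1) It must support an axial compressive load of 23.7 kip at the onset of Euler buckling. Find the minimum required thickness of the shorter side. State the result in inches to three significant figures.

L_e = K·L = 1 × 12.2 = 12.20 in
Required I = P_cr·L_e²/(π²E) = 2.370×10^4 × 12.20² / (π² × 2.26×10^7) = 1.581×10^-2 in⁴
Rectangle, weak axis: I_min = h·b³/12 with h = 2.42 in fixed  ⇒  b = (12I/h)^(1/3) = 0.428 in

b ≈ 0.428 in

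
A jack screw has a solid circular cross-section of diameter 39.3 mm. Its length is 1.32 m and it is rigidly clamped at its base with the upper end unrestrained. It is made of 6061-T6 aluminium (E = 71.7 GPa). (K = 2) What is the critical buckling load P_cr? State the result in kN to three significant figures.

P_cr ≈ 11.9 kN

I = πd⁴/64 = π×39.3⁴/64 = 1.171×10^5 mm⁴
I = 1.171×10^5 mm⁴ = 1.171×10^-7 m⁴
Effective length L_e = K·L = 2 × 1.32 = 2.640 m
P_cr = π²EI / L_e² = π² × 71.7×10⁹ × 1.171×10^-7 / 2.640² = 1.189×10^4 N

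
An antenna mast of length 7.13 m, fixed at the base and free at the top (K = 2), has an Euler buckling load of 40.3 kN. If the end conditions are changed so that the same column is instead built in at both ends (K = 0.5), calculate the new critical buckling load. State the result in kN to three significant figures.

P_cr ∝ 1/K², so P_cr,new = P_cr,old × (K_old/K_new)² = 40.3 × (2/0.5)²
= 40.3 × 16.00 = 645 kN

P_cr ≈ 645 kN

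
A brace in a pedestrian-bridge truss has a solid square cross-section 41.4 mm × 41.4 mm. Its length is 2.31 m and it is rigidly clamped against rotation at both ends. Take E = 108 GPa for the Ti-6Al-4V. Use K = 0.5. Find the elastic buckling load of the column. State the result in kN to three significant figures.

I = a⁴/12 = 41.4⁴/12 = 2.448×10^5 mm⁴
I = 2.448×10^5 mm⁴ = 2.448×10^-7 m⁴
Effective length L_e = K·L = 0.5 × 2.31 = 1.155 m
P_cr = π²EI / L_e² = π² × 108×10⁹ × 2.448×10^-7 / 1.155² = 1.956×10^5 N

P_cr ≈ 196 kN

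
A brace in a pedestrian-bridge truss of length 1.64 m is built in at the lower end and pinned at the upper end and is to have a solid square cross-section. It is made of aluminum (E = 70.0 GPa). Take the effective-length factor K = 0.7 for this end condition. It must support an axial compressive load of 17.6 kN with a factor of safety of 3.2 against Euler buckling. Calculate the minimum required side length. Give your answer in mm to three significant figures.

a ≈ 33.7 mm

Required P_cr = n·P = 3.2 × 17.6 = 56.32 kN
L_e = K·L = 0.7 × 1.64 = 1.148 m
Required I = P_cr·L_e²/(π²E) = 5.632×10^4 × 1.148² / (π² × 7.00×10^10) = 1.074×10^-7 m⁴
I_req = 1.074×10^5 mm⁴
Solid square: I = a⁴/12  ⇒  a = (12I)^(1/4) = (12×1.074×10^5)^(1/4) = 33.7 mm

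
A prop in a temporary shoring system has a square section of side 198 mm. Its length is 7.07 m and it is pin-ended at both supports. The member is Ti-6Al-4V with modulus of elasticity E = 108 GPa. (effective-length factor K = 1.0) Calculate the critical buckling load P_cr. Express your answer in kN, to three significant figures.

P_cr ≈ 2730 kN

I = a⁴/12 = 198⁴/12 = 1.281×10^8 mm⁴
I = 1.281×10^8 mm⁴ = 1.281×10^-4 m⁴
Effective length L_e = K·L = 1 × 7.07 = 7.070 m
P_cr = π²EI / L_e² = π² × 108×10⁹ × 1.281×10^-4 / 7.070² = 2.731×10^6 N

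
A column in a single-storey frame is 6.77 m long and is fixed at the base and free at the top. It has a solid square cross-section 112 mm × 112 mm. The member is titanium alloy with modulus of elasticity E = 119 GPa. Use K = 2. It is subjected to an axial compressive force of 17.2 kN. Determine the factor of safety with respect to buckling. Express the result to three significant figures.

n ≈ 4.88

I = a⁴/12 = 112⁴/12 = 1.311×10^7 mm⁴
I = 1.311×10^7 mm⁴ = 1.311×10^-5 m⁴
Effective length L_e = K·L = 2 × 6.77 = 13.54 m
P_cr = π²EI / L_e² = π² × 119×10⁹ × 1.311×10^-5 / 13.54² = 8.400×10^4 N
Factor of safety n = P_cr / P = 84.004 / 17.2 = 4.88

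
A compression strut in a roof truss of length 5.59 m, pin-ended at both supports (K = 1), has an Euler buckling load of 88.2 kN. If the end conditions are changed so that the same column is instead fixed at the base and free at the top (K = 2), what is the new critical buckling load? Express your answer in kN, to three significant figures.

P_cr ∝ 1/K², so P_cr,new = P_cr,old × (K_old/K_new)² = 88.2 × (1/2)²
= 88.2 × 0.2500 = 22.0 kN

P_cr ≈ 22.0 kN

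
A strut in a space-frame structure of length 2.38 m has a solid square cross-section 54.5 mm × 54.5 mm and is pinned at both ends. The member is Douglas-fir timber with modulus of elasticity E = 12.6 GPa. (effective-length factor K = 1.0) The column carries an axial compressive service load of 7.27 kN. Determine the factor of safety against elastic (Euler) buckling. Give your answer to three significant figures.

I = a⁴/12 = 54.5⁴/12 = 7.352×10^5 mm⁴
I = 7.352×10^5 mm⁴ = 7.352×10^-7 m⁴
Effective length L_e = K·L = 1 × 2.38 = 2.380 m
P_cr = π²EI / L_e² = π² × 12.6×10⁹ × 7.352×10^-7 / 2.380² = 1.614×10^4 N
Factor of safety n = P_cr / P = 16.141 / 7.27 = 2.22

n ≈ 2.22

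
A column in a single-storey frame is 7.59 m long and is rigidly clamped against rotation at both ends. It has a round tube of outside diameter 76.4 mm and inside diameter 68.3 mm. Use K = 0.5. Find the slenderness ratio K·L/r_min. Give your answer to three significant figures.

d_o = 76.4 mm, d_i = 68.3 mm
I = π(d_o⁴ − d_i⁴)/64 = π(76.4⁴ − 68.30⁴)/64 = 6.042×10^5 mm⁴
A = 920.5 mm²;  r_min = √(I/A) = √(6.042×10^5/920.5) = 25.62 mm
L_e = K·L = 0.5 × 7.59 m = 3.795 m = 3795.0 mm
λ = L_e / r_min = 3795.0 / 25.62 = 148

λ ≈ 148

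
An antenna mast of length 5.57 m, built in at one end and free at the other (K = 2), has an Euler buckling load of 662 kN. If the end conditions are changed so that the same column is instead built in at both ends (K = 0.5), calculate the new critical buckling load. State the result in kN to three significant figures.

P_cr ≈ 10600 kN

P_cr ∝ 1/K², so P_cr,new = P_cr,old × (K_old/K_new)² = 662 × (2/0.5)²
= 662 × 16.00 = 10600 kN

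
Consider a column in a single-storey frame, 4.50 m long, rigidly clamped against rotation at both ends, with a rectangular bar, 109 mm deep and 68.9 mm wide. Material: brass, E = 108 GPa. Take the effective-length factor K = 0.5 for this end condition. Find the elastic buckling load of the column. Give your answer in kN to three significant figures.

P_cr ≈ 626 kN

Buckling occurs about the weak axis: I_min = h·b³/12 with b = 68.9 mm (the shorter side).
I_min = 109×68.9³/12 = 2.971×10^6 mm⁴
I = 2.971×10^6 mm⁴ = 2.971×10^-6 m⁴
Effective length L_e = K·L = 0.5 × 4.50 = 2.250 m
P_cr = π²EI / L_e² = π² × 108×10⁹ × 2.971×10^-6 / 2.250² = 6.255×10^5 N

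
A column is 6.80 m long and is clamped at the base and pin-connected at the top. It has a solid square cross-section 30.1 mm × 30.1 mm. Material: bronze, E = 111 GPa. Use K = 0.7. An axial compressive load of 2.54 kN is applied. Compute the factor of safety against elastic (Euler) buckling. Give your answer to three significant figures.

n ≈ 1.30

I = a⁴/12 = 30.1⁴/12 = 6.840×10^4 mm⁴
I = 6.840×10^4 mm⁴ = 6.840×10^-8 m⁴
Effective length L_e = K·L = 0.7 × 6.80 = 4.760 m
P_cr = π²EI / L_e² = π² × 111×10⁹ × 6.840×10^-8 / 4.760² = 3.307×10^3 N
Factor of safety n = P_cr / P = 3.3075 / 2.54 = 1.30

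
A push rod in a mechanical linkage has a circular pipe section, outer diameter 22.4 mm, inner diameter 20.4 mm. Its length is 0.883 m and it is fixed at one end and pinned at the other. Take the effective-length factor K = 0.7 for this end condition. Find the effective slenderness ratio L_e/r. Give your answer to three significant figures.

λ ≈ 81.6

d_o = 22.4 mm, d_i = 20.4 mm
I = π(d_o⁴ − d_i⁴)/64 = π(22.4⁴ − 20.40⁴)/64 = 3.857×10^3 mm⁴
A = 67.23 mm²;  r_min = √(I/A) = √(3.857×10^3/67.23) = 7.574 mm
L_e = K·L = 0.7 × 0.883 m = 0.6181 m = 618.10 mm
λ = L_e / r_min = 618.10 / 7.574 = 81.6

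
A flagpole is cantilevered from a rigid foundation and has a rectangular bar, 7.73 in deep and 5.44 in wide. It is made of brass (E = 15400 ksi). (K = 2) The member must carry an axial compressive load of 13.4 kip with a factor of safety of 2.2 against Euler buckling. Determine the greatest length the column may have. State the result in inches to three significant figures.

Buckling occurs about the weak axis: I_min = h·b³/12 with b = 5.44 in (the shorter side).
I_min = 7.73×5.44³/12 = 103.7 in⁴
Required critical load P_cr = n·P = 2.2 × 13.4 = 29.48 kip = 2.948×10^4 lb
From P_cr = π²EI/(K·L)²:  L = (1/K)·√(π²EI/P_cr) = (1/2)·√(π²×1.54×10^7×103.7/2.948×10^4)
L = 366 in

L_max ≈ 366 in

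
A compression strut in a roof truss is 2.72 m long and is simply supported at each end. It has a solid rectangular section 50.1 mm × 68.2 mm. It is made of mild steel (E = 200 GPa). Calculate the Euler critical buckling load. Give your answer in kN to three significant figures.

Buckling occurs about the weak axis: I_min = h·b³/12 with b = 50.1 mm (the shorter side).
I_min = 68.2×50.1³/12 = 7.147×10^5 mm⁴
I = 7.147×10^5 mm⁴ = 7.147×10^-7 m⁴
Effective length L_e = K·L = 1 × 2.72 = 2.720 m
P_cr = π²EI / L_e² = π² × 200×10⁹ × 7.147×10^-7 / 2.720² = 1.907×10^5 N

P_cr ≈ 191 kN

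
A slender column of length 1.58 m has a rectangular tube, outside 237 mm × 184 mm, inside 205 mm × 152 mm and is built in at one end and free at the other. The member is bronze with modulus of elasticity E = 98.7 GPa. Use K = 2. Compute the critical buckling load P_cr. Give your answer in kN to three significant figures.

Weak-axis I_min = (h_o·b_o³ − h_i·b_i³)/12 with b_o = 184, b_i = 152.0 mm (shorter outer/inner sides).
I_min = (237×184³ − 205.0×152.0³)/12 = 6.304×10^7 mm⁴
I = 6.304×10^7 mm⁴ = 6.304×10^-5 m⁴
Effective length L_e = K·L = 2 × 1.58 = 3.160 m
P_cr = π²EI / L_e² = π² × 98.7×10⁹ × 6.304×10^-5 / 3.160² = 6.150×10^6 N

P_cr ≈ 6150 kN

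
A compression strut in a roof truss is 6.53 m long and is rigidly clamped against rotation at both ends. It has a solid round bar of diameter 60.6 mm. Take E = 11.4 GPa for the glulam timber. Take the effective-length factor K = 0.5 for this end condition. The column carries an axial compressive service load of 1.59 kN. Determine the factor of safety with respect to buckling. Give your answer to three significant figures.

n ≈ 4.39

I = πd⁴/64 = π×60.6⁴/64 = 6.620×10^5 mm⁴
I = 6.620×10^5 mm⁴ = 6.620×10^-7 m⁴
Effective length L_e = K·L = 0.5 × 6.53 = 3.265 m
P_cr = π²EI / L_e² = π² × 11.4×10⁹ × 6.620×10^-7 / 3.265² = 6.987×10^3 N
Factor of safety n = P_cr / P = 6.9871 / 1.59 = 4.39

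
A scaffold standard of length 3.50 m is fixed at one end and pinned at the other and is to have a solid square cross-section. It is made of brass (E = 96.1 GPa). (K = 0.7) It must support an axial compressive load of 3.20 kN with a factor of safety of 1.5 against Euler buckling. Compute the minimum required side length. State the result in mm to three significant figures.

Required P_cr = n·P = 1.5 × 3.20 = 4.800 kN
L_e = K·L = 0.7 × 3.50 = 2.450 m
Required I = P_cr·L_e²/(π²E) = 4.800×10^3 × 2.450² / (π² × 9.61×10^10) = 3.038×10^-8 m⁴
I_req = 3.038×10^4 mm⁴
Solid square: I = a⁴/12  ⇒  a = (12I)^(1/4) = (12×3.038×10^4)^(1/4) = 24.6 mm

a ≈ 24.6 mm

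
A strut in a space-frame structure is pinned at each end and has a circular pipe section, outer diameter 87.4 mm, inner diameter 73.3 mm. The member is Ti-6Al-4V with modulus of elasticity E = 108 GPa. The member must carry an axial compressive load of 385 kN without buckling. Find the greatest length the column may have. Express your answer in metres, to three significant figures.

L_max ≈ 2.00 m

d_o = 87.4 mm, d_i = 73.3 mm
I = π(d_o⁴ − d_i⁴)/64 = π(87.4⁴ − 73.30⁴)/64 = 1.447×10^6 mm⁴
I = 1.447×10^-6 m⁴
At the buckling limit P_cr = P = 3.850×10^5 N
From P_cr = π²EI/(K·L)²:  L = (1/K)·√(π²EI/P_cr) = (1/1)·√(π²×1.08×10^11×1.447×10^-6/3.850×10^5)
L = 2.00 m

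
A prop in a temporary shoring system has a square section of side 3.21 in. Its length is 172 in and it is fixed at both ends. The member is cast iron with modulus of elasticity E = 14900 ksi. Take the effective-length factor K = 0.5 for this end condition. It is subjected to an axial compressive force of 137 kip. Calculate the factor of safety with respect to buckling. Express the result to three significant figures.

I = a⁴/12 = 3.21⁴/12 = 8.848 in⁴
Effective length L_e = K·L = 0.5 × 172 = 86.00 in
P_cr = π²EI / L_e² = π² × 14900×10³ × 8.848 / 86.00² = 1.759×10^5 lb
Factor of safety n = P_cr / P = 175.93 / 137 = 1.28

n ≈ 1.28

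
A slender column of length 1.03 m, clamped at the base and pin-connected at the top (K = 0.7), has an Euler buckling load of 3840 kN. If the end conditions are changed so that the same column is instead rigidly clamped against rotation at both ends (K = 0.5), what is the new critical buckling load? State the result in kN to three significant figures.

P_cr ≈ 7530 kN

P_cr ∝ 1/K², so P_cr,new = P_cr,old × (K_old/K_new)² = 3840 × (0.7/0.5)²
= 3840 × 1.960 = 7530 kN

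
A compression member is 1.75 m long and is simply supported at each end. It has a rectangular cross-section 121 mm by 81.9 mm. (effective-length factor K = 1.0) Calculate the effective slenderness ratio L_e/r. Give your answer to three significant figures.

For a rectangle r_min = b/√12 = 81.9/√12 = 23.64 mm
L_e = K·L = 1 × 1.75 m = 1.750 m = 1750.0 mm
λ = L_e / r_min = 1750.0 / 23.64 = 74.0

λ ≈ 74.0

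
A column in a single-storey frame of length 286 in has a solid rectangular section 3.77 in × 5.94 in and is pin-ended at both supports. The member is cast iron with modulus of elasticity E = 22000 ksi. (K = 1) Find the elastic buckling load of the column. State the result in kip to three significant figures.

P_cr ≈ 70.4 kip

Buckling occurs about the weak axis: I_min = h·b³/12 with b = 3.77 in (the shorter side).
I_min = 5.94×3.77³/12 = 26.52 in⁴
Effective length L_e = K·L = 1 × 286 = 286.0 in
P_cr = π²EI / L_e² = π² × 22000×10³ × 26.52 / 286.0² = 7.041×10^4 lb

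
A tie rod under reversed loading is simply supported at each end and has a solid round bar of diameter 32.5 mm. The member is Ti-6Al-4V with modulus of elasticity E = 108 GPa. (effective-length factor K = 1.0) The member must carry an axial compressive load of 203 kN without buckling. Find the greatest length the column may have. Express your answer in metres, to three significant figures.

I = πd⁴/64 = π×32.5⁴/64 = 5.477×10^4 mm⁴
I = 5.477×10^-8 m⁴
At the buckling limit P_cr = P = 2.030×10^5 N
From P_cr = π²EI/(K·L)²:  L = (1/K)·√(π²EI/P_cr) = (1/1)·√(π²×1.08×10^11×5.477×10^-8/2.030×10^5)
L = 0.536 m

L_max ≈ 0.536 m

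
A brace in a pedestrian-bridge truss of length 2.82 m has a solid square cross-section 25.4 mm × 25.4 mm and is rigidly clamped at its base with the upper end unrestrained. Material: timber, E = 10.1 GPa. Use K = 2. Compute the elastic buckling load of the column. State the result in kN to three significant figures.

P_cr ≈ 0.109 kN

I = a⁴/12 = 25.4⁴/12 = 3.469×10^4 mm⁴
I = 3.469×10^4 mm⁴ = 3.469×10^-8 m⁴
Effective length L_e = K·L = 2 × 2.82 = 5.640 m
P_cr = π²EI / L_e² = π² × 10.1×10⁹ × 3.469×10^-8 / 5.640² = 108.7 N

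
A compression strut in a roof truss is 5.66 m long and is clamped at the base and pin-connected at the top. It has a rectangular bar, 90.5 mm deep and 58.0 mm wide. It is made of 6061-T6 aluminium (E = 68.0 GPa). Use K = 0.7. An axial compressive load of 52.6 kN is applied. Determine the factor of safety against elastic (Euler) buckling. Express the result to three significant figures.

n ≈ 1.20

Buckling occurs about the weak axis: I_min = h·b³/12 with b = 58.0 mm (the shorter side).
I_min = 90.5×58.0³/12 = 1.471×10^6 mm⁴
I = 1.471×10^6 mm⁴ = 1.471×10^-6 m⁴
Effective length L_e = K·L = 0.7 × 5.66 = 3.962 m
P_cr = π²EI / L_e² = π² × 68.0×10⁹ × 1.471×10^-6 / 3.962² = 6.291×10^4 N
Factor of safety n = P_cr / P = 62.912 / 52.6 = 1.20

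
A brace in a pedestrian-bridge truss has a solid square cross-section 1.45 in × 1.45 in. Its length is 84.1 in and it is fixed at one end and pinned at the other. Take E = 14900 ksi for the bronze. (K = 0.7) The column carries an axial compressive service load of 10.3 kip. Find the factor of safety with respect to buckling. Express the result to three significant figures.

I = a⁴/12 = 1.45⁴/12 = 0.3684 in⁴
Effective length L_e = K·L = 0.7 × 84.1 = 58.87 in
P_cr = π²EI / L_e² = π² × 14900×10³ × 0.3684 / 58.87² = 1.563×10^4 lb
Factor of safety n = P_cr / P = 15.631 / 10.3 = 1.52

n ≈ 1.52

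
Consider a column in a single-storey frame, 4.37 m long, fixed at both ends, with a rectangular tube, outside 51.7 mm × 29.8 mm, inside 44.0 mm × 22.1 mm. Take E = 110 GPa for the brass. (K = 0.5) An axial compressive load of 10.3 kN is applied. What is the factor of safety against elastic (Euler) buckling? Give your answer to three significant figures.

n ≈ 1.64

Weak-axis I_min = (h_o·b_o³ − h_i·b_i³)/12 with b_o = 29.8, b_i = 22.10 mm (shorter outer/inner sides).
I_min = (51.7×29.8³ − 44.00×22.10³)/12 = 7.444×10^4 mm⁴
I = 7.444×10^4 mm⁴ = 7.444×10^-8 m⁴
Effective length L_e = K·L = 0.5 × 4.37 = 2.185 m
P_cr = π²EI / L_e² = π² × 110×10⁹ × 7.444×10^-8 / 2.185² = 1.693×10^4 N
Factor of safety n = P_cr / P = 16.927 / 10.3 = 1.64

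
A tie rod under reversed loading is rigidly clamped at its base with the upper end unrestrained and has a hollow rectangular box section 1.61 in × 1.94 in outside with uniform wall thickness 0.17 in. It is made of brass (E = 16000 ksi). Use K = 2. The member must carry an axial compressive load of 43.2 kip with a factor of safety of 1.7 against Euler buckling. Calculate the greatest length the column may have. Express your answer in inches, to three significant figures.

L_max ≈ 14.7 in

Inner dimensions: h_i = 1.94 − 2×0.17 = 1.600 in, b_i = 1.61 − 2×0.17 = 1.270 in
Weak-axis I_min = (h_o·b_o³ − h_i·b_i³)/12 with b_o = 1.61, b_i = 1.270 in (shorter outer/inner sides).
I_min = (1.94×1.61³ − 1.600×1.270³)/12 = 0.4016 in⁴
Required critical load P_cr = n·P = 1.7 × 43.2 = 73.44 kip = 7.344×10^4 lb
From P_cr = π²EI/(K·L)²:  L = (1/K)·√(π²EI/P_cr) = (1/2)·√(π²×1.60×10^7×0.4016/7.344×10^4)
L = 14.7 in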